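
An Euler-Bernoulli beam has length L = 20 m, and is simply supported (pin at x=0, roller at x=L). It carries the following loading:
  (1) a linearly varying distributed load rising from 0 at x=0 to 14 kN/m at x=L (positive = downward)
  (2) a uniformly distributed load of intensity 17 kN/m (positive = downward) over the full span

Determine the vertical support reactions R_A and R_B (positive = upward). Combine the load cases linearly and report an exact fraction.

Load 1 — triangular load w₀=14 kN/m (0→w₀ over full span):
  R_A = w₀L/6 = 14·20/6 = 140/3 kN
  R_B = w₀L/3 = 14·20/3 = 280/3 kN
Load 2 — uniform load w=17 kN/m over full span:
  R_A = wL/2 = 17·20/2 = 170 kN
  R_B = wL/2 = 17·20/2 = 170 kN
Superposition: R_A = 650/3 kN, R_B = 790/3 kN

R_A = 650/3 kN, R_B = 790/3 kN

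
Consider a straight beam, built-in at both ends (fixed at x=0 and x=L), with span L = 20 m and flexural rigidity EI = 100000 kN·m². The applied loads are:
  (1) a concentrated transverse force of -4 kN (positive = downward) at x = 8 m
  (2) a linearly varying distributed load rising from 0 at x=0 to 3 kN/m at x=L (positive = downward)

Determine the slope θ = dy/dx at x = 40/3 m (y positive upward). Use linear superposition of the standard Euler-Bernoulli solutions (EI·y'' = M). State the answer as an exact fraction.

Load 1 — point force P=-4 kN at a=8 m (b=L-a=12):
  θ_1 = Pa²(L-x)(2bL-(3b+a)(L-x))/(2L³EI)  [x>a] = (-4)·8²·(20-(40/3))·(2·12·20-(3·12+8)·(20-(40/3)))/(2·20³·100000) = -28/140625 rad
Load 2 — triangular load w₀=3 kN/m (0→w₀ over full span):
  θ_2 = -w₀(2x(L-x)(L-2x)(x+2L)+x²(L-x)²)/(120LEI) = -3·(2·(40/3)·(20-(40/3))·(20-2·(40/3))·((40/3)+2·20)+(40/3)²·(20-(40/3))²)/(120·20·100000) = 7/10125 rad
Superposition: θ = Σ θ_i = 623/1265625 rad ≈ 0.000492 rad

θ(40/3) = 623/1265625 rad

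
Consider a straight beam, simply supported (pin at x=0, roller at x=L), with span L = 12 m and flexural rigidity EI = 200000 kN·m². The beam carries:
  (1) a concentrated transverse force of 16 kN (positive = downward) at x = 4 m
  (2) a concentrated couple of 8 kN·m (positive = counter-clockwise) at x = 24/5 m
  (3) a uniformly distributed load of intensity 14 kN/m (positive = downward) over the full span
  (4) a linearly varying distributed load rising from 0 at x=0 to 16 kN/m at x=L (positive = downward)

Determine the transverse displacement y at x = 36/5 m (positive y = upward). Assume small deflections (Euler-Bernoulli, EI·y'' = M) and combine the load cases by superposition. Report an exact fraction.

Load 1 — point force P=16 kN at a=4 m (b=L-a=8):
  y_1 = -Pa(L-x)(2Lx-a²-x²)/(6LEI)  [x>a] = -16·4·(12-(36/5))·(2·12·(36/5)-4²-(36/5)²)/(6·12·200000) = -2624/1171875 m
Load 2 — applied couple M₀=8 kN·m at a=24/5 m (b=L-a=36/5):
  y_2 = (M₀x³/(6L)-M₀(x-a)²/2+C₁x)/EI  [x>a] with C₁=M₀(3b²-L²)/(6L)=32/25 = (8·(36/5)³/(6·12)-8·((36/5)-(24/5))²/2+(32/25)·(36/5))/200000 = 54/390625 m
Load 3 — uniform load w=14 kN/m over full span:
  y_3 = -wx(L³-2Lx²+x³)/(24EI) = -14·(36/5)·(12³-2·12·(36/5)²+(36/5)³)/(24·200000) = -35154/1953125 m
Load 4 — triangular load w₀=16 kN/m (0→w₀ over full span):
  y_4 = -w₀x(7L⁴-10L²x²+3x⁴)/(360LEI) = -16·(36/5)·(7·12⁴-10·12²·(36/5)²+3·(36/5)⁴)/(360·12·200000) = -511488/48828125 m
Superposition: y = Σ y_i = -4478764/146484375 m ≈ -0.030575 m

y(36/5) = -4478764/146484375 m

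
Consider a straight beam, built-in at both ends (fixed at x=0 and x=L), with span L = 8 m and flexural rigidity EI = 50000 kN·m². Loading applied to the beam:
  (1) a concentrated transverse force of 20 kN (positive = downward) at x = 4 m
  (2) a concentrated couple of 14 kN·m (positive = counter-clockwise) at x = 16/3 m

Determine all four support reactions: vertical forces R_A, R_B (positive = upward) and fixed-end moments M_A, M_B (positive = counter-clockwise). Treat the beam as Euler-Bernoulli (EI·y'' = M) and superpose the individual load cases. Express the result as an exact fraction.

Load 1 — point force P=20 kN at a=4 m (b=L-a=4):
  R_A = Pb²(3a+b)/L³ = 20·4²·(3·4+4)/8³ = 10 kN
  M_A = Pab²/L² = 20·4·4²/8² = 20 kN·m
  R_B = Pa²(a+3b)/L³ = 20·4²·(4+3·4)/8³ = 10 kN
  M_B = -Pa²b/L² = -20·4²·4/8² = -20 kN·m
Load 2 — applied couple M₀=14 kN·m at a=16/3 m (b=L-a=8/3):
  R_A = 6M₀ab/L³ = 6·14·(16/3)·(8/3)/8³ = 7/3 kN
  M_A = M₀b(2a-b)/L² = 14·(8/3)·(2·(16/3)-(8/3))/8² = 14/3 kN·m
  R_B = -6M₀ab/L³ = -6·14·(16/3)·(8/3)/8³ = -7/3 kN
  M_B = M₀a(2b-a)/L² = 14·(16/3)·(2·(8/3)-(16/3))/8² = 0 kN·m
Superposition: R_A = 37/3 kN, M_A = 74/3 kN·m, R_B = 23/3 kN, M_B = -20 kN·m

R_A = 37/3 kN, M_A = 74/3 kN·m, R_B = 23/3 kN, M_B = -20 kN·m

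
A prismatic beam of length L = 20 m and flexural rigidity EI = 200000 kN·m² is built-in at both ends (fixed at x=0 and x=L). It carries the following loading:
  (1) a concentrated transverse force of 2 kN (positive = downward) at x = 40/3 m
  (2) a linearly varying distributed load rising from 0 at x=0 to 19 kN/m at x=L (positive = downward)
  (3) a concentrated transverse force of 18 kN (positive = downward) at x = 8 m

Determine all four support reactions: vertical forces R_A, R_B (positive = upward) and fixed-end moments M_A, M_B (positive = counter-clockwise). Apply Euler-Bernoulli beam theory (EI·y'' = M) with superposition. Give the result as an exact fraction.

R_A = 233491/3375 kN, M_A = 207992/675 kN·m, R_B = 475259/3375 kN, M_B = -283828/675 kN·m

Load 1 — point force P=2 kN at a=40/3 m (b=L-a=20/3):
  R_A = Pb²(3a+b)/L³ = 2·(20/3)²·(3·(40/3)+(20/3))/20³ = 14/27 kN
  M_A = Pab²/L² = 2·(40/3)·(20/3)²/20² = 80/27 kN·m
  R_B = Pa²(a+3b)/L³ = 2·(40/3)²·((40/3)+3·(20/3))/20³ = 40/27 kN
  M_B = -Pa²b/L² = -2·(40/3)²·(20/3)/20² = -160/27 kN·m
Load 2 — triangular load w₀=19 kN/m (0→w₀ over full span):
  R_A = 3w₀L/20 = 3·19·20/20 = 57 kN
  M_A = w₀L²/30 = 19·20²/30 = 760/3 kN·m
  R_B = 7w₀L/20 = 7·19·20/20 = 133 kN
  M_B = -w₀L²/20 = -19·20²/20 = -380 kN·m
Load 3 — point force P=18 kN at a=8 m (b=L-a=12):
  R_A = Pb²(3a+b)/L³ = 18·12²·(3·8+12)/20³ = 1458/125 kN
  M_A = Pab²/L² = 18·8·12²/20² = 1296/25 kN·m
  R_B = Pa²(a+3b)/L³ = 18·8²·(8+3·12)/20³ = 792/125 kN
  M_B = -Pa²b/L² = -18·8²·12/20² = -864/25 kN·m
Superposition: R_A = 233491/3375 kN, M_A = 207992/675 kN·m, R_B = 475259/3375 kN, M_B = -283828/675 kN·m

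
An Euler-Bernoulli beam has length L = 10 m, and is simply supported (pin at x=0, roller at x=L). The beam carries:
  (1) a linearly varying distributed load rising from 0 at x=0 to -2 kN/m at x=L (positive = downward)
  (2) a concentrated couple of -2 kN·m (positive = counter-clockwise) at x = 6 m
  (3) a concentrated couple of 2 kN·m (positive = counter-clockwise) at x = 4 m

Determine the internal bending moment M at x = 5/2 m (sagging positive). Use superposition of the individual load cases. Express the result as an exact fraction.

Load 1 — triangular load w₀=-2 kN/m (0→w₀ over full span):
  M_1 = w₀Lx/6 - w₀x³/(6L) = (-2)·10·(5/2)/6 - (-2)·(5/2)³/(6·10) = -125/16 kN·m
Load 2 — applied couple M₀=-2 kN·m at a=6 m (b=L-a=4):
  M_2 = M₀x/L  [x≤a] = (-2)·(5/2)/10 = -1/2 kN·m
Load 3 — applied couple M₀=2 kN·m at a=4 m (b=L-a=6):
  M_3 = M₀x/L  [x≤a] = 2·(5/2)/10 = 1/2 kN·m
Superposition: M = Σ M_i = -125/16 kN·m ≈ -7.812500 kN·m

M(5/2) = -125/16 kN·m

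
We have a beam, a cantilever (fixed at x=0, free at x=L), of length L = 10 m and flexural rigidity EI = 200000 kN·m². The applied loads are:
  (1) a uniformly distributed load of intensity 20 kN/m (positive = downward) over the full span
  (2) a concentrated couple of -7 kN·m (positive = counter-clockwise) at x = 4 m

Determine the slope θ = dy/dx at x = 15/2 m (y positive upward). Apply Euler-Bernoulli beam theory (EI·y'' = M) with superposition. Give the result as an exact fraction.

Load 1 — uniform load w=20 kN/m over full span:
  θ_1 = -wx(x²-3Lx+3L²)/(6EI) = -20·(15/2)·((15/2)²-3·10·(15/2)+3·10²)/(6·200000) = -21/1280 rad
Load 2 — applied couple M₀=-7 kN·m at a=4 m (b=L-a=6):
  θ_2 = M₀a/EI  [x>a] = (-7)·4/200000 = -7/50000 rad
Superposition: θ = Σ θ_i = -13237/800000 rad ≈ -0.016546 rad

θ(15/2) = -13237/800000 rad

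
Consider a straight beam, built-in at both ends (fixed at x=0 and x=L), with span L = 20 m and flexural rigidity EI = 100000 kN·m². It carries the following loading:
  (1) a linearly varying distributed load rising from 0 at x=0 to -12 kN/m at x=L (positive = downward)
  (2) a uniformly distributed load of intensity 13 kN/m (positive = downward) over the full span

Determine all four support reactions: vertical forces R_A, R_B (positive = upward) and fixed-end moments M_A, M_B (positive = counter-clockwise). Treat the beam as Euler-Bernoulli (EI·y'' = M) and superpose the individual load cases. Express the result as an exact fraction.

R_A = 94 kN, M_A = 820/3 kN·m, R_B = 46 kN, M_B = -580/3 kN·m

Load 1 — triangular load w₀=-12 kN/m (0→w₀ over full span):
  R_A = 3w₀L/20 = 3·(-12)·20/20 = -36 kN
  M_A = w₀L²/30 = (-12)·20²/30 = -160 kN·m
  R_B = 7w₀L/20 = 7·(-12)·20/20 = -84 kN
  M_B = -w₀L²/20 = -(-12)·20²/20 = 240 kN·m
Load 2 — uniform load w=13 kN/m over full span:
  R_A = wL/2 = 13·20/2 = 130 kN
  M_A = wL²/12 = 13·20²/12 = 1300/3 kN·m
  R_B = wL/2 = 13·20/2 = 130 kN
  M_B = -wL²/12 = -13·20²/12 = -1300/3 kN·m
Superposition: R_A = 94 kN, M_A = 820/3 kN·m, R_B = 46 kN, M_B = -580/3 kN·m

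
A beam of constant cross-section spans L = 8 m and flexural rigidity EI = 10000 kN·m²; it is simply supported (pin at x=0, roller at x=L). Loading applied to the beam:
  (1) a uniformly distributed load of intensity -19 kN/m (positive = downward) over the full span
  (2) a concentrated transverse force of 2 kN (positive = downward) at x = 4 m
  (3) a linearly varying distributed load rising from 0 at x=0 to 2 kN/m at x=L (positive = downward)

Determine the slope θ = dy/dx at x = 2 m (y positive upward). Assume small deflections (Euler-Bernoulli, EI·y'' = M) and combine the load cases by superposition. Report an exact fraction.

θ(2) = 23213/900000 rad

Load 1 — uniform load w=-19 kN/m over full span:
  θ_1 = -w(L³-6Lx²+4x³)/(24EI) = -(-19)·(8³-6·8·2²+4·2³)/(24·10000) = 209/7500 rad
Load 2 — point force P=2 kN at a=4 m (b=L-a=4):
  θ_2 = -Pb(L²-b²-3x²)/(6LEI)  [x≤a] = -2·4·(8²-4²-3·2²)/(6·8·10000) = -3/5000 rad
Load 3 — triangular load w₀=2 kN/m (0→w₀ over full span):
  θ_3 = -w₀(7L⁴-30L²x²+15x⁴)/(360LEI) = -2·(7·8⁴-30·8²·2²+15·2⁴)/(360·8·10000) = -1327/900000 rad
Superposition: θ = Σ θ_i = 23213/900000 rad ≈ 0.025792 rad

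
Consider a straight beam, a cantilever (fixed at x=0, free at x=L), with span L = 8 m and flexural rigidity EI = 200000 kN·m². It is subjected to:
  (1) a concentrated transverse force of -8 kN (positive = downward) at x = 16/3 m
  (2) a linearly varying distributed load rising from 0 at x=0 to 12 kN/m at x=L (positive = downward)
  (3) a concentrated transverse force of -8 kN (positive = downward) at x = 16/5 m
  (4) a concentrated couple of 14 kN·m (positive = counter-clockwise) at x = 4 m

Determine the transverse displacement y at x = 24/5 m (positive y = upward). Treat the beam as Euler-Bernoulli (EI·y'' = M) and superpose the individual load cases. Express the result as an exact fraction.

Load 1 — point force P=-8 kN at a=16/3 m (b=L-a=8/3):
  y_1 = -Px²(3a-x)/(6EI)  [x≤a] = -(-8)·(24/5)²·(3·(16/3)-(24/5))/(6·200000) = 672/390625 m
Load 2 — triangular load w₀=12 kN/m (0→w₀ over full span):
  y_2 = (w₀Lx³/12-w₀L²x²/6-w₀x⁵/(120L))/EI = (12·8·(24/5)³/12-12·8²·(24/5)²/6-12·(24/5)⁵/(120·8))/200000 = -511776/48828125 m
Load 3 — point force P=-8 kN at a=16/5 m (b=L-a=24/5):
  y_3 = -Pa²(3x-a)/(6EI)  [x>a] = -(-8)·(16/5)²·(3·(24/5)-(16/5))/(6·200000) = 896/1171875 m
Load 4 — applied couple M₀=14 kN·m at a=4 m (b=L-a=4):
  y_4 = M₀a(2x-a)/(2EI)  [x>a] = 14·4·(2·(24/5)-4)/(2·200000) = 49/62500 m
Superposition: y = Σ y_i = -4225937/585937500 m ≈ -0.007212 m

y(24/5) = -4225937/585937500 m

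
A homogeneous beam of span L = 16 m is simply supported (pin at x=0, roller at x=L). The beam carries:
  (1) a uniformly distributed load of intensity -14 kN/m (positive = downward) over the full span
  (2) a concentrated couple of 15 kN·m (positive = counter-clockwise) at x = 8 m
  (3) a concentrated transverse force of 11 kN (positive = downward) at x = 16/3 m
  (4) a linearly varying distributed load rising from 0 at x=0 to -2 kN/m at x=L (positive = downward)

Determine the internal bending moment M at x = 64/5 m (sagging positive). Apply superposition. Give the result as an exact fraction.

Load 1 — uniform load w=-14 kN/m over full span:
  M_1 = wx(L-x)/2 = (-14)·(64/5)·(16-(64/5))/2 = -7168/25 kN·m
Load 2 — applied couple M₀=15 kN·m at a=8 m (b=L-a=8):
  M_2 = M₀x/L - M₀  [x>a] = 15·(64/5)/16 - 15 = -3 kN·m
Load 3 — point force P=11 kN at a=16/3 m (b=L-a=32/3):
  M_3 = Pa(L-x)/L  [x>a] = 11·(16/3)·(16-(64/5))/16 = 176/15 kN·m
Load 4 — triangular load w₀=-2 kN/m (0→w₀ over full span):
  M_4 = w₀Lx/6 - w₀x³/(6L) = (-2)·16·(64/5)/6 - (-2)·(64/5)³/(6·16) = -3072/125 kN·m
Superposition: M = Σ M_i = -113461/375 kN·m ≈ -302.562667 kN·m

M(64/5) = -113461/375 kN·m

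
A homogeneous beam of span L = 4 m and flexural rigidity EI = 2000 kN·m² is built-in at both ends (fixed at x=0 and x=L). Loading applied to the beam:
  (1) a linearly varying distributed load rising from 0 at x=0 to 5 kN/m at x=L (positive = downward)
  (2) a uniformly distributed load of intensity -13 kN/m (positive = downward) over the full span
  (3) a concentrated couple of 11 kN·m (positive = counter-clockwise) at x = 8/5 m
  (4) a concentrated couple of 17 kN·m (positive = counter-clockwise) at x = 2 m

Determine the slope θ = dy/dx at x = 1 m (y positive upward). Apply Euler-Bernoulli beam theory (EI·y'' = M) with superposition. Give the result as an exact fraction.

Load 1 — triangular load w₀=5 kN/m (0→w₀ over full span):
  θ_1 = -w₀(2x(L-x)(L-2x)(x+2L)+x²(L-x)²)/(120LEI) = -5·(2·1·(4-1)·(4-2·1)·(1+2·4)+1²·(4-1)²)/(120·4·2000) = -39/64000 rad
Load 2 — uniform load w=-13 kN/m over full span:
  θ_2 = -wx(L-x)(L-2x)/(12EI) = -(-13)·1·(4-1)·(4-2·1)/(12·2000) = 13/4000 rad
Load 3 — applied couple M₀=11 kN·m at a=8/5 m (b=L-a=12/5):
  θ_3 = (R_Ax²/2 - M_Ax)/EI  [x≤a] with R_A=99/25, M_A=33/25 = ((99/25)·1²/2 - (33/25)·1)/2000 = 33/100000 rad
Load 4 — applied couple M₀=17 kN·m at a=2 m (b=L-a=2):
  θ_4 = (R_Ax²/2 - M_Ax)/EI  [x≤a] with R_A=51/8, M_A=17/4 = ((51/8)·1²/2 - (17/4)·1)/2000 = -17/32000 rad
Superposition: θ = Σ θ_i = 3903/1600000 rad ≈ 0.002439 rad

θ(1) = 3903/1600000 rad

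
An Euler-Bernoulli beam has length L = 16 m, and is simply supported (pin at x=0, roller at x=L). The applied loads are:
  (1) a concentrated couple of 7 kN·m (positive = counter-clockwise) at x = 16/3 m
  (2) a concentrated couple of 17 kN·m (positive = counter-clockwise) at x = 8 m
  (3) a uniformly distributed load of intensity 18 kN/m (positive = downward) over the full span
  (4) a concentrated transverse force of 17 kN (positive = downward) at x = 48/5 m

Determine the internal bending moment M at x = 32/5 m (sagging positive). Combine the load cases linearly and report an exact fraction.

Load 1 — applied couple M₀=7 kN·m at a=16/3 m (b=L-a=32/3):
  M_1 = M₀x/L - M₀  [x>a] = 7·(32/5)/16 - 7 = -21/5 kN·m
Load 2 — applied couple M₀=17 kN·m at a=8 m (b=L-a=8):
  M_2 = M₀x/L  [x≤a] = 17·(32/5)/16 = 34/5 kN·m
Load 3 — uniform load w=18 kN/m over full span:
  M_3 = wx(L-x)/2 = 18·(32/5)·(16-(32/5))/2 = 13824/25 kN·m
Load 4 — point force P=17 kN at a=48/5 m (b=L-a=32/5):
  M_4 = Pbx/L  [x≤a] = 17·(32/5)·(32/5)/16 = 1088/25 kN·m
Superposition: M = Σ M_i = 14977/25 kN·m ≈ 599.080000 kN·m

M(32/5) = 14977/25 kN·m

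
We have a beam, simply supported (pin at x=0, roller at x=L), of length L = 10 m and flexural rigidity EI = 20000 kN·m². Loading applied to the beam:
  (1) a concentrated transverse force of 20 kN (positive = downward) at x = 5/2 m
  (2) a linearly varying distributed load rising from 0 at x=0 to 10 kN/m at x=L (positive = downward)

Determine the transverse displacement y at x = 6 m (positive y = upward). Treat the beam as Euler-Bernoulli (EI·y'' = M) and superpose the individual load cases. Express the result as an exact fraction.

y(6) = -26719/600000 m

Load 1 — point force P=20 kN at a=5/2 m (b=L-a=15/2):
  y_1 = -Pa(L-x)(2Lx-a²-x²)/(6LEI)  [x>a] = -20·(5/2)·(10-6)·(2·10·6-(5/2)²-6²)/(6·10·20000) = -311/24000 m
Load 2 — triangular load w₀=10 kN/m (0→w₀ over full span):
  y_2 = -w₀x(7L⁴-10L²x²+3x⁴)/(360LEI) = -10·6·(7·10⁴-10·10²·6²+3·6⁴)/(360·10·20000) = -296/9375 m
Superposition: y = Σ y_i = -26719/600000 m ≈ -0.044532 m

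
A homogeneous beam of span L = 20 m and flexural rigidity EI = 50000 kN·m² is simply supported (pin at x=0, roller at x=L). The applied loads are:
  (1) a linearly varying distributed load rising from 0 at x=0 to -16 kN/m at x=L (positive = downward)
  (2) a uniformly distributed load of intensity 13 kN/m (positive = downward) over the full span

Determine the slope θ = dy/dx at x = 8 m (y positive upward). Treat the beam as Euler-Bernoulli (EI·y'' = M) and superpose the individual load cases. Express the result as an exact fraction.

Load 1 — triangular load w₀=-16 kN/m (0→w₀ over full span):
  θ_1 = -w₀(7L⁴-30L²x²+15x⁴)/(360LEI) = -(-16)·(7·20⁴-30·20²·8²+15·8⁴)/(360·20·50000) = 2584/140625 rad
Load 2 — uniform load w=13 kN/m over full span:
  θ_2 = -w(L³-6Lx²+4x³)/(24EI) = -13·(20³-6·20·8²+4·8³)/(24·50000) = -481/18750 rad
Superposition: θ = Σ θ_i = -2047/281250 rad ≈ -0.007278 rad

θ(8) = -2047/281250 rad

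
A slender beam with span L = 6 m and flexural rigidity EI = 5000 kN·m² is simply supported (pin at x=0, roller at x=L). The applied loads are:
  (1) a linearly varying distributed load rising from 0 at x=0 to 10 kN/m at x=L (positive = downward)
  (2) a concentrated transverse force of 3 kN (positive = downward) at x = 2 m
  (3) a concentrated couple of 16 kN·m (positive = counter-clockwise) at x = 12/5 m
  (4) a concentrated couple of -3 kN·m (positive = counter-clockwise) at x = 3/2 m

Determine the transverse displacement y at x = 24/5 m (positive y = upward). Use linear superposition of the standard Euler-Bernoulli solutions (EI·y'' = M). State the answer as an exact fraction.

y(24/5) = -1308661/125000000 m

Load 1 — triangular load w₀=10 kN/m (0→w₀ over full span):
  y_1 = -w₀x(7L⁴-10L²x²+3x⁴)/(360LEI) = -10·(24/5)·(7·6⁴-10·6²·(24/5)²+3·(24/5)⁴)/(360·6·5000) = -20574/1953125 m
Load 2 — point force P=3 kN at a=2 m (b=L-a=4):
  y_2 = -Pa(L-x)(2Lx-a²-x²)/(6LEI)  [x>a] = -3·2·(6-(24/5))·(2·6·(24/5)-2²-(24/5)²)/(6·6·5000) = -191/156250 m
Load 3 — applied couple M₀=16 kN·m at a=12/5 m (b=L-a=18/5):
  y_3 = (M₀x³/(6L)-M₀(x-a)²/2+C₁x)/EI  [x>a] with C₁=M₀(3b²-L²)/(6L)=32/25 = (16·(24/5)³/(6·6)-16·((24/5)-(12/5))²/2+(32/25)·(24/5))/5000 = 144/78125 m
Load 4 — applied couple M₀=-3 kN·m at a=3/2 m (b=L-a=9/2):
  y_4 = (M₀x³/(6L)-M₀(x-a)²/2+C₁x)/EI  [x>a] with C₁=M₀(3b²-L²)/(6L)=-33/16 = ((-3)·(24/5)³/(6·6)-(-3)·((24/5)-(3/2))²/2+(-33/16)·(24/5))/5000 = -2781/5000000 m
Superposition: y = Σ y_i = -1308661/125000000 m ≈ -0.010469 m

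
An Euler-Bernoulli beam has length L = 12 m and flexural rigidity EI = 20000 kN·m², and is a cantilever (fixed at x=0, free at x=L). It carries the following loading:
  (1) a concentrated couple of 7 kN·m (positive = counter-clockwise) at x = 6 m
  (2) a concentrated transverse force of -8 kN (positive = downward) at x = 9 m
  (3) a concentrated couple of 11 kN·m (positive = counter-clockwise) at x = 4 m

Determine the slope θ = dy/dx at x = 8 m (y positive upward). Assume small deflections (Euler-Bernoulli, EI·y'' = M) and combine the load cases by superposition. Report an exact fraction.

θ(8) = 203/10000 rad

Load 1 — applied couple M₀=7 kN·m at a=6 m (b=L-a=6):
  θ_1 = M₀a/EI  [x>a] = 7·6/20000 = 21/10000 rad
Load 2 — point force P=-8 kN at a=9 m (b=L-a=3):
  θ_2 = -Px(2a-x)/(2EI)  [x≤a] = -(-8)·8·(2·9-8)/(2·20000) = 2/125 rad
Load 3 — applied couple M₀=11 kN·m at a=4 m (b=L-a=8):
  θ_3 = M₀a/EI  [x>a] = 11·4/20000 = 11/5000 rad
Superposition: θ = Σ θ_i = 203/10000 rad ≈ 0.020300 rad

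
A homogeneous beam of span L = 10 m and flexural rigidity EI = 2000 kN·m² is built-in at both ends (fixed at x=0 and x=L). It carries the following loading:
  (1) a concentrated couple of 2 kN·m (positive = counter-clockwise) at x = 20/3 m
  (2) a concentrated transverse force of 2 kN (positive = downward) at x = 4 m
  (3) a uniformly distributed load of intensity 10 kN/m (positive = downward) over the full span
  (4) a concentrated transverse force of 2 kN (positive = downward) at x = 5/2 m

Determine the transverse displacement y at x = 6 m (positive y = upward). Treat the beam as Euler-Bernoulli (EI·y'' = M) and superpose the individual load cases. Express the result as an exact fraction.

Load 1 — applied couple M₀=2 kN·m at a=20/3 m (b=L-a=10/3):
  y_1 = (R_Ax³/6 - M_Ax²/2)/EI  [x≤a] with R_A=4/15, M_A=2/3 = ((4/15)·6³/6 - (2/3)·6²/2)/2000 = -3/2500 m
Load 2 — point force P=2 kN at a=4 m (b=L-a=6):
  y_2 = -Pa²(L-x)²(3bL-(3b+a)(L-x))/(6L³EI)  [x>a] = -2·4²·(10-6)²·(3·6·10-(3·6+4)·(10-6))/(6·10³·2000) = -184/46875 m
Load 3 — uniform load w=10 kN/m over full span:
  y_3 = -wx²(L-x)²/(24EI) = -10·6²·(10-6)²/(24·2000) = -3/25 m
Load 4 — point force P=2 kN at a=5/2 m (b=L-a=15/2):
  y_4 = -Pa²(L-x)²(3bL-(3b+a)(L-x))/(6L³EI)  [x>a] = -2·(5/2)²·(10-6)²·(3·(15/2)·10-(3·(15/2)+(5/2))·(10-6))/(6·10³·2000) = -1/480 m
Superposition: y = Σ y_i = -190813/1500000 m ≈ -0.127209 m

y(6) = -190813/1500000 m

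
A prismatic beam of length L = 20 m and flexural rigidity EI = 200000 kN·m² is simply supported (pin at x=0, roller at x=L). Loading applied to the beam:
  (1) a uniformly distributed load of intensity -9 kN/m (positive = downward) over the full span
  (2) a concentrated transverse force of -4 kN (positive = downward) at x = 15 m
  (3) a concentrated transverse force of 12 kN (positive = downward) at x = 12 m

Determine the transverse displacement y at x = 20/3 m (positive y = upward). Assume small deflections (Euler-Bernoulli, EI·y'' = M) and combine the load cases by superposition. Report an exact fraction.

Load 1 — uniform load w=-9 kN/m over full span:
  y_1 = -wx(L³-2Lx²+x³)/(24EI) = -(-9)·(20/3)·(20³-2·20·(20/3)²+(20/3)³)/(24·200000) = 11/135 m
Load 2 — point force P=-4 kN at a=15 m (b=L-a=5):
  y_2 = -Pbx(L²-b²-x²)/(6LEI)  [x≤a] = -(-4)·5·(20/3)·(20²-5²-(20/3)²)/(6·20·200000) = 119/64800 m
Load 3 — point force P=12 kN at a=12 m (b=L-a=8):
  y_3 = -Pbx(L²-b²-x²)/(6LEI)  [x≤a] = -12·8·(20/3)·(20²-8²-(20/3)²)/(6·20·200000) = -656/84375 m
Superposition: y = Σ y_i = 611899/8100000 m ≈ 0.075543 m

y(20/3) = 611899/8100000 m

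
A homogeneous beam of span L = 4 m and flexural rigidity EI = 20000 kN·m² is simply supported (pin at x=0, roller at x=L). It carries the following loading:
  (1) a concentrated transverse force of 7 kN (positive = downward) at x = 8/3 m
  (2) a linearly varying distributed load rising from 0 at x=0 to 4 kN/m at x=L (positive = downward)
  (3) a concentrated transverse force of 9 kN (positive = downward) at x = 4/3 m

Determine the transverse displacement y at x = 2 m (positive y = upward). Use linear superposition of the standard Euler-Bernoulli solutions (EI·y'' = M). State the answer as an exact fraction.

y(2) = -503/405000 m

Load 1 — point force P=7 kN at a=8/3 m (b=L-a=4/3):
  y_1 = -Pbx(L²-b²-x²)/(6LEI)  [x≤a] = -7·(4/3)·2·(4²-(4/3)²-2²)/(6·4·20000) = -161/405000 m
Load 2 — triangular load w₀=4 kN/m (0→w₀ over full span):
  y_2 = -w₀x(7L⁴-10L²x²+3x⁴)/(360LEI) = -4·2·(7·4⁴-10·4²·2²+3·2⁴)/(360·4·20000) = -1/3000 m
Load 3 — point force P=9 kN at a=4/3 m (b=L-a=8/3):
  y_3 = -Pa(L-x)(2Lx-a²-x²)/(6LEI)  [x>a] = -9·(4/3)·(4-2)·(2·4·2-(4/3)²-2²)/(6·4·20000) = -23/45000 m
Superposition: y = Σ y_i = -503/405000 m ≈ -0.001242 m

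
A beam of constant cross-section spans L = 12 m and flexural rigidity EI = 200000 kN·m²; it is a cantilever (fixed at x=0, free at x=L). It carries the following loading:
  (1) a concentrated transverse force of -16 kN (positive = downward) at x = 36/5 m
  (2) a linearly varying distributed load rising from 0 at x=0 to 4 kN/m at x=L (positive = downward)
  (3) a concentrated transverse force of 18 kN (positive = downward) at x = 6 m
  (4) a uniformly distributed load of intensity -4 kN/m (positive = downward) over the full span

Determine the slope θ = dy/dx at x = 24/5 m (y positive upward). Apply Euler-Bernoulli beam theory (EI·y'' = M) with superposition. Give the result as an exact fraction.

Load 1 — point force P=-16 kN at a=36/5 m (b=L-a=24/5):
  θ_1 = -Px(2a-x)/(2EI)  [x≤a] = -(-16)·(24/5)·(2·(36/5)-(24/5))/(2·200000) = 144/78125 rad
Load 2 — triangular load w₀=4 kN/m (0→w₀ over full span):
  θ_2 = (w₀Lx²/4-w₀L²x/3-w₀x⁴/(24L))/EI = (4·12·(24/5)²/4-4·12²·(24/5)/3-4·(24/5)⁴/(24·12))/200000 = -6372/1953125 rad
Load 3 — point force P=18 kN at a=6 m (b=L-a=6):
  θ_3 = -Px(2a-x)/(2EI)  [x≤a] = -18·(24/5)·(2·6-(24/5))/(2·200000) = -243/156250 rad
Load 4 — uniform load w=-4 kN/m over full span:
  θ_4 = -wx(x²-3Lx+3L²)/(6EI) = -(-4)·(24/5)·((24/5)²-3·12·(24/5)+3·12²)/(6·200000) = 1764/390625 rad
Superposition: θ = Σ θ_i = 6021/3906250 rad ≈ 0.001541 rad

θ(24/5) = 6021/3906250 rad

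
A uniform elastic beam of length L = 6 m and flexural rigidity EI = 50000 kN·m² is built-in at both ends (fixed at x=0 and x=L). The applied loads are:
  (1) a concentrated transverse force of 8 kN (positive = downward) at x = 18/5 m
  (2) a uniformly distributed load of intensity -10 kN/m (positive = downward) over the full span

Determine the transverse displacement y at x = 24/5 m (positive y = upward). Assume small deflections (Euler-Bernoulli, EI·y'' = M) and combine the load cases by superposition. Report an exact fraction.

y(24/5) = 10098/48828125 m

Load 1 — point force P=8 kN at a=18/5 m (b=L-a=12/5):
  y_1 = -Pa²(L-x)²(3bL-(3b+a)(L-x))/(6L³EI)  [x>a] = -8·(18/5)²·(6-(24/5))²·(3·(12/5)·6-(3·(12/5)+(18/5))·(6-(24/5)))/(6·6³·50000) = -3402/48828125 m
Load 2 — uniform load w=-10 kN/m over full span:
  y_2 = -wx²(L-x)²/(24EI) = -(-10)·(24/5)²·(6-(24/5))²/(24·50000) = 108/390625 m
Superposition: y = Σ y_i = 10098/48828125 m ≈ 0.000207 m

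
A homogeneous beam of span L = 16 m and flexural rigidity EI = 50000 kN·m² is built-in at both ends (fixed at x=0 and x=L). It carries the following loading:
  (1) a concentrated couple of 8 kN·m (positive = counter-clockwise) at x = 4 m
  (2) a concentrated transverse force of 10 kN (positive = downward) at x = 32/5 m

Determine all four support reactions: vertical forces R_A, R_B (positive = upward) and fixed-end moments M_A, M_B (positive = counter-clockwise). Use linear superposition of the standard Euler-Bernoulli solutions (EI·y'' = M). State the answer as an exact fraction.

R_A = 2817/400 kN, M_A = 1077/50 kN·m, R_B = 1183/400 kN, M_B = -643/50 kN·m

Load 1 — applied couple M₀=8 kN·m at a=4 m (b=L-a=12):
  R_A = 6M₀ab/L³ = 6·8·4·12/16³ = 9/16 kN
  M_A = M₀b(2a-b)/L² = 8·12·(2·4-12)/16² = -3/2 kN·m
  R_B = -6M₀ab/L³ = -6·8·4·12/16³ = -9/16 kN
  M_B = M₀a(2b-a)/L² = 8·4·(2·12-4)/16² = 5/2 kN·m
Load 2 — point force P=10 kN at a=32/5 m (b=L-a=48/5):
  R_A = Pb²(3a+b)/L³ = 10·(48/5)²·(3·(32/5)+(48/5))/16³ = 162/25 kN
  M_A = Pab²/L² = 10·(32/5)·(48/5)²/16² = 576/25 kN·m
  R_B = Pa²(a+3b)/L³ = 10·(32/5)²·((32/5)+3·(48/5))/16³ = 88/25 kN
  M_B = -Pa²b/L² = -10·(32/5)²·(48/5)/16² = -384/25 kN·m
Superposition: R_A = 2817/400 kN, M_A = 1077/50 kN·m, R_B = 1183/400 kN, M_B = -643/50 kN·m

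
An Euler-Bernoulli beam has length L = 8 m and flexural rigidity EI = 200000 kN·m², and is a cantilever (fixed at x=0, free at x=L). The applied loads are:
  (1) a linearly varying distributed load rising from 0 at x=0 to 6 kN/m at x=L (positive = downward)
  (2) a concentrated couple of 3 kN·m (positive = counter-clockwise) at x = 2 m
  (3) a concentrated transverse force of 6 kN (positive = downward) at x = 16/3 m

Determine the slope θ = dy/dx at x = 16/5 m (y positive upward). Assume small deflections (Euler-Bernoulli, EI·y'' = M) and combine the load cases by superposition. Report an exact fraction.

θ(16/5) = -111149/62500000 rad

Load 1 — triangular load w₀=6 kN/m (0→w₀ over full span):
  θ_1 = (w₀Lx²/4-w₀L²x/3-w₀x⁴/(24L))/EI = (6·8·(16/5)²/4-6·8²·(16/5)/3-6·(16/5)⁴/(24·8))/200000 = -2832/1953125 rad
Load 2 — applied couple M₀=3 kN·m at a=2 m (b=L-a=6):
  θ_2 = M₀a/EI  [x>a] = 3·2/200000 = 3/100000 rad
Load 3 — point force P=6 kN at a=16/3 m (b=L-a=8/3):
  θ_3 = -Px(2a-x)/(2EI)  [x≤a] = -6·(16/5)·(2·(16/3)-(16/5))/(2·200000) = -28/78125 rad
Superposition: θ = Σ θ_i = -111149/62500000 rad ≈ -0.001778 rad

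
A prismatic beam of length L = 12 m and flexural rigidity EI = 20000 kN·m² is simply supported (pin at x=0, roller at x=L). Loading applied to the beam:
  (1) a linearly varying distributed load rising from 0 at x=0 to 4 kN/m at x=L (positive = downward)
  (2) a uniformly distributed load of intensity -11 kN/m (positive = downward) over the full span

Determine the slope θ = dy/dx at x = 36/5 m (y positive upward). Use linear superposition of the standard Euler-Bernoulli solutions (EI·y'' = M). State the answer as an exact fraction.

Load 1 — triangular load w₀=4 kN/m (0→w₀ over full span):
  θ_1 = -w₀(7L⁴-30L²x²+15x⁴)/(360LEI) = -4·(7·12⁴-30·12²·(36/5)²+15·(36/5)⁴)/(360·12·20000) = 696/390625 rad
Load 2 — uniform load w=-11 kN/m over full span:
  θ_2 = -w(L³-6Lx²+4x³)/(24EI) = -(-11)·(12³-6·12·(36/5)²+4·(36/5)³)/(24·20000) = -3663/312500 rad
Superposition: θ = Σ θ_i = -15531/1562500 rad ≈ -0.009940 rad

θ(36/5) = -15531/1562500 rad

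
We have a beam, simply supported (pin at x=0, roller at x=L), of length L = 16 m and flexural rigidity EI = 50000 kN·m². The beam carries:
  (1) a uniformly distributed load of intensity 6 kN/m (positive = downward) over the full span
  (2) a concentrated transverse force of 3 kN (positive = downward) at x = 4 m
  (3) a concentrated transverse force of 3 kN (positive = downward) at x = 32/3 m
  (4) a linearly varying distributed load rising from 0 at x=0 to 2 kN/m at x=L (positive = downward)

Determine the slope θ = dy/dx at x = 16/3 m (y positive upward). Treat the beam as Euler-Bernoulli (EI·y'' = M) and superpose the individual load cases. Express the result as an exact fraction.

θ(16/3) = -374863/30375000 rad

Load 1 — uniform load w=6 kN/m over full span:
  θ_1 = -w(L³-6Lx²+4x³)/(24EI) = -6·(16³-6·16·(16/3)²+4·(16/3)³)/(24·50000) = -832/84375 rad
Load 2 — point force P=3 kN at a=4 m (b=L-a=12):
  θ_2 = -Pa(2L²-6Lx+3x²+a²)/(6LEI)  [x>a] = -3·4·(2·16²-6·16·(16/3)+3·(16/3)²+4²)/(6·16·50000) = -19/75000 rad
Load 3 — point force P=3 kN at a=32/3 m (b=L-a=16/3):
  θ_3 = -Pb(L²-b²-3x²)/(6LEI)  [x≤a] = -3·(16/3)·(16²-(16/3)²-3·(16/3)²)/(6·16·50000) = -8/16875 rad
Load 4 — triangular load w₀=2 kN/m (0→w₀ over full span):
  θ_4 = -w₀(7L⁴-30L²x²+15x⁴)/(360LEI) = -2·(7·16⁴-30·16²·(16/3)²+15·(16/3)⁴)/(360·16·50000) = -6656/3796875 rad
Superposition: θ = Σ θ_i = -374863/30375000 rad ≈ -0.012341 rad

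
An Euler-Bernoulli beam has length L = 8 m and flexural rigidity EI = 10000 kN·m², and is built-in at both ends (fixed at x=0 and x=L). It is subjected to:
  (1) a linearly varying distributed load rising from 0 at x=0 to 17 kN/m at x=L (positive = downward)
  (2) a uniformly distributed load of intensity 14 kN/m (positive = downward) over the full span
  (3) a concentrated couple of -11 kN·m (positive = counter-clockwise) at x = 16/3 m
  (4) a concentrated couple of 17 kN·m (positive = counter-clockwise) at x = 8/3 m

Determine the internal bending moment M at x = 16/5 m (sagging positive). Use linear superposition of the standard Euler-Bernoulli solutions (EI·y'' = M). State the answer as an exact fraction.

M(16/5) = 5016/125 kN·m

Load 1 — triangular load w₀=17 kN/m (0→w₀ over full span):
  M_1 = 3w₀Lx/20 - w₀L²/30 - w₀x³/(6L) = 3·17·8·(16/5)/20 - 17·8²/30 - 17·(16/5)³/(6·8) = 2176/125 kN·m
Load 2 — uniform load w=14 kN/m over full span:
  M_2 = wLx/2 - wL²/12 - wx²/2 = 14·8·(16/5)/2 - 14·8²/12 - 14·(16/5)²/2 = 2464/75 kN·m
Load 3 — applied couple M₀=-11 kN·m at a=16/3 m (b=L-a=8/3):
  M_3 = R_Ax - M_A  [x≤a] with R_A=-11/6, M_A=-11/3 = (-11/6)·(16/5) - (-11/3) = -11/5 kN·m
Load 4 — applied couple M₀=17 kN·m at a=8/3 m (b=L-a=16/3):
  M_4 = R_Ax - M_A - M₀  [x>a] with R_A=17/6, M_A=0 = (17/6)·(16/5) - 0 - 17 = -119/15 kN·m
Superposition: M = Σ M_i = 5016/125 kN·m ≈ 40.128000 kN·m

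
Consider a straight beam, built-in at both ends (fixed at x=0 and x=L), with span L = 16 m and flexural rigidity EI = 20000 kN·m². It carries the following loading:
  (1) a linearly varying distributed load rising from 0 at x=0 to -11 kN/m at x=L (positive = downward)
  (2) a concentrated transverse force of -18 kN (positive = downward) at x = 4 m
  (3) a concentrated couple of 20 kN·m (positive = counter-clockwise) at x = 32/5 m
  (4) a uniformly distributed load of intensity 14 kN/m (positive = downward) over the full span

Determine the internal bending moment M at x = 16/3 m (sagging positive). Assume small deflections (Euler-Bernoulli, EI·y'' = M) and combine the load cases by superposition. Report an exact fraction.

M(16/3) = 49171/810 kN·m

Load 1 — triangular load w₀=-11 kN/m (0→w₀ over full span):
  M_1 = 3w₀Lx/20 - w₀L²/30 - w₀x³/(6L) = 3·(-11)·16·(16/3)/20 - (-11)·16²/30 - (-11)·(16/3)³/(6·16) = -11968/405 kN·m
Load 2 — point force P=-18 kN at a=4 m (b=L-a=12):
  M_2 = Pa²(a+3b)(L-x)/L³ - Pa²b/L²  [x>a] = (-18)·4²·(4+3·12)·(16-(16/3))/16³ - (-18)·4²·12/16² = -33/2 kN·m
Load 3 — applied couple M₀=20 kN·m at a=32/5 m (b=L-a=48/5):
  M_3 = R_Ax - M_A  [x≤a] with R_A=9/5, M_A=12/5 = (9/5)·(16/3) - (12/5) = 36/5 kN·m
Load 4 — uniform load w=14 kN/m over full span:
  M_4 = wLx/2 - wL²/12 - wx²/2 = 14·16·(16/3)/2 - 14·16²/12 - 14·(16/3)²/2 = 896/9 kN·m
Superposition: M = Σ M_i = 49171/810 kN·m ≈ 60.704938 kN·m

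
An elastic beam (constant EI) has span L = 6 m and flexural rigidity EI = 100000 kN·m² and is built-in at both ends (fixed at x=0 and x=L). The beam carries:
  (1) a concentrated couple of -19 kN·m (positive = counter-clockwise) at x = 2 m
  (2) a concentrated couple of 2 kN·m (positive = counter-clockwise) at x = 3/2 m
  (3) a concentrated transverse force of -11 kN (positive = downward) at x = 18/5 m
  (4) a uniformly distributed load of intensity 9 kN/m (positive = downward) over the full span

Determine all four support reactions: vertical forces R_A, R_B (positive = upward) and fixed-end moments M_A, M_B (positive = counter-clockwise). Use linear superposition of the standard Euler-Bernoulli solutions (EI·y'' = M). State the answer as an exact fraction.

Load 1 — applied couple M₀=-19 kN·m at a=2 m (b=L-a=4):
  R_A = 6M₀ab/L³ = 6·(-19)·2·4/6³ = -38/9 kN
  M_A = M₀b(2a-b)/L² = (-19)·4·(2·2-4)/6² = 0 kN·m
  R_B = -6M₀ab/L³ = -6·(-19)·2·4/6³ = 38/9 kN
  M_B = M₀a(2b-a)/L² = (-19)·2·(2·4-2)/6² = -19/3 kN·m
Load 2 — applied couple M₀=2 kN·m at a=3/2 m (b=L-a=9/2):
  R_A = 6M₀ab/L³ = 6·2·(3/2)·(9/2)/6³ = 3/8 kN
  M_A = M₀b(2a-b)/L² = 2·(9/2)·(2·(3/2)-(9/2))/6² = -3/8 kN·m
  R_B = -6M₀ab/L³ = -6·2·(3/2)·(9/2)/6³ = -3/8 kN
  M_B = M₀a(2b-a)/L² = 2·(3/2)·(2·(9/2)-(3/2))/6² = 5/8 kN·m
Load 3 — point force P=-11 kN at a=18/5 m (b=L-a=12/5):
  R_A = Pb²(3a+b)/L³ = (-11)·(12/5)²·(3·(18/5)+(12/5))/6³ = -484/125 kN
  M_A = Pab²/L² = (-11)·(18/5)·(12/5)²/6² = -792/125 kN·m
  R_B = Pa²(a+3b)/L³ = (-11)·(18/5)²·((18/5)+3·(12/5))/6³ = -891/125 kN
  M_B = -Pa²b/L² = -(-11)·(18/5)²·(12/5)/6² = 1188/125 kN·m
Load 4 — uniform load w=9 kN/m over full span:
  R_A = wL/2 = 9·6/2 = 27 kN
  M_A = wL²/12 = 9·6²/12 = 27 kN·m
  R_B = wL/2 = 9·6/2 = 27 kN
  M_B = -wL²/12 = -9·6²/12 = -27 kN·m
Superposition: R_A = 173527/9000 kN, M_A = 20289/1000 kN·m, R_B = 213473/9000 kN, M_B = -69613/3000 kN·m

R_A = 173527/9000 kN, M_A = 20289/1000 kN·m, R_B = 213473/9000 kN, M_B = -69613/3000 kN·m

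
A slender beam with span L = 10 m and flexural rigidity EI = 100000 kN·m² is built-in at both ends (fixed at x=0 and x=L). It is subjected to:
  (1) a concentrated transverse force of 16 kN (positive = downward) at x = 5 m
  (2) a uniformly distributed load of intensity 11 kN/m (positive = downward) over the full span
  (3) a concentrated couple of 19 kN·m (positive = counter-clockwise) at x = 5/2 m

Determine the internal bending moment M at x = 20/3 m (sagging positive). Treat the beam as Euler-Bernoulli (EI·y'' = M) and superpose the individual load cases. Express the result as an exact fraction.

M(20/3) = 5189/144 kN·m

Load 1 — point force P=16 kN at a=5 m (b=L-a=5):
  M_1 = Pa²(a+3b)(L-x)/L³ - Pa²b/L²  [x>a] = 16·5²·(5+3·5)·(10-(20/3))/10³ - 16·5²·5/10² = 20/3 kN·m
Load 2 — uniform load w=11 kN/m over full span:
  M_2 = wLx/2 - wL²/12 - wx²/2 = 11·10·(20/3)/2 - 11·10²/12 - 11·(20/3)²/2 = 275/9 kN·m
Load 3 — applied couple M₀=19 kN·m at a=5/2 m (b=L-a=15/2):
  M_3 = R_Ax - M_A - M₀  [x>a] with R_A=171/80, M_A=-57/16 = (171/80)·(20/3) - (-57/16) - 19 = -19/16 kN·m
Superposition: M = Σ M_i = 5189/144 kN·m ≈ 36.034722 kN·m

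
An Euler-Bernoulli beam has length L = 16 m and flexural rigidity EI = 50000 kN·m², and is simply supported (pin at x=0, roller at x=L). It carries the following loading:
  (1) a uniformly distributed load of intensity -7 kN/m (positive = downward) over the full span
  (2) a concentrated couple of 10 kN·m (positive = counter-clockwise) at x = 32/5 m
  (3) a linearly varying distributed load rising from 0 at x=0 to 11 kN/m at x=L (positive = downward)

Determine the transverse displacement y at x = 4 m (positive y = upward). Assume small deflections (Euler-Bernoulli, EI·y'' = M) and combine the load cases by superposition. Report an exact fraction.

y(4) = 4027/187500 m

Load 1 — uniform load w=-7 kN/m over full span:
  y_1 = -wx(L³-2Lx²+x³)/(24EI) = -(-7)·4·(16³-2·16·4²+4³)/(24·50000) = 266/3125 m
Load 2 — applied couple M₀=10 kN·m at a=32/5 m (b=L-a=48/5):
  y_2 = (M₀x³/(6L)+C₁x)/EI  [x≤a] with C₁=M₀(3b²-L²)/(6L)=32/15 = (10·4³/(6·16)+(32/15)·4)/50000 = 19/62500 m
Load 3 — triangular load w₀=11 kN/m (0→w₀ over full span):
  y_3 = -w₀x(7L⁴-10L²x²+3x⁴)/(360LEI) = -11·4·(7·16⁴-10·16²·4²+3·4⁴)/(360·16·50000) = -1199/18750 m
Superposition: y = Σ y_i = 4027/187500 m ≈ 0.021477 m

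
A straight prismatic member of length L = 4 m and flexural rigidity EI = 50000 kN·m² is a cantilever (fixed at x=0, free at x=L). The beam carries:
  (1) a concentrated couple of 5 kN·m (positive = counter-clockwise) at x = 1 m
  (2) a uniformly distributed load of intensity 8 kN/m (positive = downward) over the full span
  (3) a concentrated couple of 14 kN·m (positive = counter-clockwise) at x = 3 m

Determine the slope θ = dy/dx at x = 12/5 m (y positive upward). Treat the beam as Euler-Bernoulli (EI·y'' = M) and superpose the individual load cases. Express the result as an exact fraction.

Load 1 — applied couple M₀=5 kN·m at a=1 m (b=L-a=3):
  θ_1 = M₀a/EI  [x>a] = 5·1/50000 = 1/10000 rad
Load 2 — uniform load w=8 kN/m over full span:
  θ_2 = -wx(x²-3Lx+3L²)/(6EI) = -8·(12/5)·((12/5)²-3·4·(12/5)+3·4²)/(6·50000) = -624/390625 rad
Load 3 — applied couple M₀=14 kN·m at a=3 m (b=L-a=1):
  θ_3 = M₀x/EI  [x≤a] = 14·(12/5)/50000 = 21/31250 rad
Superposition: θ = Σ θ_i = -5159/6250000 rad ≈ -0.000825 rad

θ(12/5) = -5159/6250000 rad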